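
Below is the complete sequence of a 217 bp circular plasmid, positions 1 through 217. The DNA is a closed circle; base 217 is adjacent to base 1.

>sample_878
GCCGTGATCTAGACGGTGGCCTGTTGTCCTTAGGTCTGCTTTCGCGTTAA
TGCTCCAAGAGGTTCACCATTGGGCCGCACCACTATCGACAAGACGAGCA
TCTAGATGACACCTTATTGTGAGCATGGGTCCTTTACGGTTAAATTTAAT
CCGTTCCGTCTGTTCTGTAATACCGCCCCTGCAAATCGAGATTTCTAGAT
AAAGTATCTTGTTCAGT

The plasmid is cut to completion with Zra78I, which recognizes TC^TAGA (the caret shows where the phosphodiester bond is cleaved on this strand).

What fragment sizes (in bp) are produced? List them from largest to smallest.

Zra78I sites (TCTAGA) start at positions 8, 101, 194.
Zra78I cuts after base 2 of each site, so after positions 9, 102, 195.
Circular molecule, 3 cuts → 3 fragments:
  10–102 → 93 bp
  103–195 → 93 bp
  196–217 then 1–9 → 22 + 9 = 31 bp
Sorted largest to smallest: 93, 93, 31 bp.

93, 93, 31 bp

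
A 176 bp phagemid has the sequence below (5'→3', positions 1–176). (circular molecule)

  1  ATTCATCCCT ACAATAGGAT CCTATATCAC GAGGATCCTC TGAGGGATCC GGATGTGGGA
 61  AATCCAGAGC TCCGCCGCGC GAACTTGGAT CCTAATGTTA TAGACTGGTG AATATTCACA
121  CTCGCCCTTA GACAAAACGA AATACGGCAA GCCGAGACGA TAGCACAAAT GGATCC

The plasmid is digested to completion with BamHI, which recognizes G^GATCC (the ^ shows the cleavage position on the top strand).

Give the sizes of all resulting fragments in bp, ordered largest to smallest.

BamHI sites (GGATCC) start at positions 17, 33, 45, 87, 171.
BamHI cuts after the first base of each site, so after positions 17, 33, 45, 87, 171.
Circular molecule, 5 cuts → 5 fragments:
  18–33 → 16 bp
  34–45 → 12 bp
  46–87 → 42 bp
  88–171 → 84 bp
  172–176 then 1–17 → 5 + 17 = 22 bp
Sorted largest to smallest: 84, 42, 22, 16, 12 bp.

84, 42, 22, 16, 12 bp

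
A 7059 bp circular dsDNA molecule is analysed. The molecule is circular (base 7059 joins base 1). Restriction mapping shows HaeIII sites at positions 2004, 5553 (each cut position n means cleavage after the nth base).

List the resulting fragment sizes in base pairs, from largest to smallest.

Circular molecule, 2 cuts → 2 fragments:
  5553 − 2004 = 3549 bp
  wrap: 7059 − 5553 + 2004 = 3510 bp
Sorted largest to smallest: 3549, 3510 bp.

3549, 3510 bp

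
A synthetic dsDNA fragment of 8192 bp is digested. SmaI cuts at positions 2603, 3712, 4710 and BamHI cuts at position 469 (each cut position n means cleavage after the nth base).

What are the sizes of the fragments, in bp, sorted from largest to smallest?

3482, 2134, 1109, 998, 469 bp

Combined cut positions (sorted): 469, 2603, 3712, 4710.
Linear molecule, 4 cuts → 5 fragments:
  469 − 0 = 469 bp
  2603 − 469 = 2134 bp
  3712 − 2603 = 1109 bp
  4710 − 3712 = 998 bp
  8192 − 4710 = 3482 bp
Sorted largest to smallest: 3482, 2134, 1109, 998, 469 bp.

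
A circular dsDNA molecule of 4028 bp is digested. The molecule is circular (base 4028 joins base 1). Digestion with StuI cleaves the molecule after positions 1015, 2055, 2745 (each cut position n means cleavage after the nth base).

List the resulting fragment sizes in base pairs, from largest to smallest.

2298, 1040, 690 bp

Circular molecule, 3 cuts → 3 fragments:
  2055 − 1015 = 1040 bp
  2745 − 2055 = 690 bp
  wrap: 4028 − 2745 + 1015 = 2298 bp
Sorted largest to smallest: 2298, 1040, 690 bp.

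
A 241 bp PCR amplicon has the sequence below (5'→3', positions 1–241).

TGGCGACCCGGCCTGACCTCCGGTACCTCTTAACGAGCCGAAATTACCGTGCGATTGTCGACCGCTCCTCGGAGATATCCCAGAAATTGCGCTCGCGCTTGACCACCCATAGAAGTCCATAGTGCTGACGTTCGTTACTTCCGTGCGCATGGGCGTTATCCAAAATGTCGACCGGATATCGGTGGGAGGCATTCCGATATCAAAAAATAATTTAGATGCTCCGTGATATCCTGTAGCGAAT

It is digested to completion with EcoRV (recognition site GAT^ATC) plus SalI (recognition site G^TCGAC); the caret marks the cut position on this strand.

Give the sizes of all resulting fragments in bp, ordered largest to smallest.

91, 57, 29, 21, 19, 14, 10 bp

EcoRV sites (GATATC) start at positions 74, 175, 196, 225.
EcoRV cuts after base 3 of each site, so after positions 76, 177, 198, 227.
SalI sites (GTCGAC) start at positions 57, 167.
SalI cuts after the first base of each site, so after positions 57, 167.
Combined cut positions: 57, 76, 167, 177, 198, 227.
Linear molecule, 6 cuts → 7 fragments:
  1–57 → 57 bp
  58–76 → 19 bp
  77–167 → 91 bp
  168–177 → 10 bp
  178–198 → 21 bp
  199–227 → 29 bp
  228–241 → 14 bp
Sorted largest to smallest: 91, 57, 29, 21, 19, 14, 10 bp.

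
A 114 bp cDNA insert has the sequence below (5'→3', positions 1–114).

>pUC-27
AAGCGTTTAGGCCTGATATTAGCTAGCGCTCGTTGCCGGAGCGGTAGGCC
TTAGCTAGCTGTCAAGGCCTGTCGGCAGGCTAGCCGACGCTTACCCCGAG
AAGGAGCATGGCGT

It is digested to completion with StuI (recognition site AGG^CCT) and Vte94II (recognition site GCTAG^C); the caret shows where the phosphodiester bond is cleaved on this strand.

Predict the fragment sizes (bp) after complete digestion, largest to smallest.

31, 22, 16, 15, 11, 10, 9 bp

StuI sites (AGGCCT) start at positions 9, 46, 65.
StuI cuts after base 3 of each site, so after positions 11, 48, 67.
Vte94II sites (GCTAGC) start at positions 22, 54, 79.
Vte94II cuts after base 5 of each site (before the last base), so after positions 26, 58, 83.
Combined cut positions: 11, 26, 48, 58, 67, 83.
Linear molecule, 6 cuts → 7 fragments:
  1–11 → 11 bp
  12–26 → 15 bp
  27–48 → 22 bp
  49–58 → 10 bp
  59–67 → 9 bp
  68–83 → 16 bp
  84–114 → 31 bp
Sorted largest to smallest: 31, 22, 16, 15, 11, 10, 9 bp.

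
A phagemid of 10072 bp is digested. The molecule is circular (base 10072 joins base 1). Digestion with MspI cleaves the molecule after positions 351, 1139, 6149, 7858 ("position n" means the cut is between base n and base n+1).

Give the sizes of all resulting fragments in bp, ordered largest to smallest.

Circular molecule, 4 cuts → 4 fragments:
  1139 − 351 = 788 bp
  6149 − 1139 = 5010 bp
  7858 − 6149 = 1709 bp
  wrap: 10072 − 7858 + 351 = 2565 bp
Sorted largest to smallest: 5010, 2565, 1709, 788 bp.

5010, 2565, 1709, 788 bp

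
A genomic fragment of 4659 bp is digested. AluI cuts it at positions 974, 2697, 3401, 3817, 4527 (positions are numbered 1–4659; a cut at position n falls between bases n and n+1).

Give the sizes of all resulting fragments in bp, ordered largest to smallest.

Linear molecule, 5 cuts → 6 fragments:
  974 − 0 = 974 bp
  2697 − 974 = 1723 bp
  3401 − 2697 = 704 bp
  3817 − 3401 = 416 bp
  4527 − 3817 = 710 bp
  4659 − 4527 = 132 bp
Sorted largest to smallest: 1723, 974, 710, 704, 416, 132 bp.

1723, 974, 710, 704, 416, 132 bp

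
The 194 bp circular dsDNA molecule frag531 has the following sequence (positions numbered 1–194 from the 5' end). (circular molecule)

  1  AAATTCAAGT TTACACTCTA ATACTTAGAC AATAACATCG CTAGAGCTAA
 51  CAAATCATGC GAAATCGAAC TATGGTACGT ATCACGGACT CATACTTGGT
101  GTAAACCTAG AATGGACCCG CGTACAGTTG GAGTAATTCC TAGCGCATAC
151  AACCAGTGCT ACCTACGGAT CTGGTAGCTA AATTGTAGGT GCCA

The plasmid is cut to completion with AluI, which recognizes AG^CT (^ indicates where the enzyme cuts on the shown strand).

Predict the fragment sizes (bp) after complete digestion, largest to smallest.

131, 63 bp

AluI sites (AGCT) start at positions 45, 176.
AluI cuts after base 2 of each site, so after positions 46, 177.
Circular molecule, 2 cuts → 2 fragments:
  47–177 → 131 bp
  178–194 then 1–46 → 17 + 46 = 63 bp
Sorted largest to smallest: 131, 63 bp.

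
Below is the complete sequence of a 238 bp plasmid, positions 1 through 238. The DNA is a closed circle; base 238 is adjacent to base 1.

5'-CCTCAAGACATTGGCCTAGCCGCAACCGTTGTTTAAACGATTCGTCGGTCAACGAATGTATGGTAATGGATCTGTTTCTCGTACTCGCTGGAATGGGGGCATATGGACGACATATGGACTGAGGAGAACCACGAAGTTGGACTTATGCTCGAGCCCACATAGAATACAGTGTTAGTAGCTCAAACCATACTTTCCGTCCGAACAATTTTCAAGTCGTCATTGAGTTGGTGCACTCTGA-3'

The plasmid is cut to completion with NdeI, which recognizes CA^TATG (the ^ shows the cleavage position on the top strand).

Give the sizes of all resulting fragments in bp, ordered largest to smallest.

227, 11 bp

NdeI sites (CATATG) start at positions 100, 111.
NdeI cuts after base 2 of each site, so after positions 101, 112.
Circular molecule, 2 cuts → 2 fragments:
  102–112 → 11 bp
  113–238 then 1–101 → 126 + 101 = 227 bp
Sorted largest to smallest: 227, 11 bp.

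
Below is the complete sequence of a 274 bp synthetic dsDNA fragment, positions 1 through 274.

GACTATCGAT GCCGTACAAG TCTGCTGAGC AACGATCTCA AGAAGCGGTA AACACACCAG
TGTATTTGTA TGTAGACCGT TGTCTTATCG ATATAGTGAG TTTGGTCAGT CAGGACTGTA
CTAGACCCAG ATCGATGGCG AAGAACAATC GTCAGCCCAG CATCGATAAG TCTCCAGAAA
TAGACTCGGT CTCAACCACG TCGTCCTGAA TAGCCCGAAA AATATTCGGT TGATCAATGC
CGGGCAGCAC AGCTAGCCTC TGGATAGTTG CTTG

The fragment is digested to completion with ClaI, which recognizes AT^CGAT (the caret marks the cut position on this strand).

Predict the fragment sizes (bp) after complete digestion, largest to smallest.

111, 82, 44, 31, 6 bp

ClaI sites (ATCGAT) start at positions 5, 87, 131, 162.
ClaI cuts after base 2 of each site, so after positions 6, 88, 132, 163.
Linear molecule, 4 cuts → 5 fragments:
  1–6 → 6 bp
  7–88 → 82 bp
  89–132 → 44 bp
  133–163 → 31 bp
  164–274 → 111 bp
Sorted largest to smallest: 111, 82, 44, 31, 6 bp.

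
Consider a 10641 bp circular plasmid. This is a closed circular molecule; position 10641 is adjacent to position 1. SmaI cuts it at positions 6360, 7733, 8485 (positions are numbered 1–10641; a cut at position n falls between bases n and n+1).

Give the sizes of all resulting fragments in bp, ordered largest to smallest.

Circular molecule, 3 cuts → 3 fragments:
  7733 − 6360 = 1373 bp
  8485 − 7733 = 752 bp
  wrap: 10641 − 8485 + 6360 = 8516 bp
Sorted largest to smallest: 8516, 1373, 752 bp.

8516, 1373, 752 bp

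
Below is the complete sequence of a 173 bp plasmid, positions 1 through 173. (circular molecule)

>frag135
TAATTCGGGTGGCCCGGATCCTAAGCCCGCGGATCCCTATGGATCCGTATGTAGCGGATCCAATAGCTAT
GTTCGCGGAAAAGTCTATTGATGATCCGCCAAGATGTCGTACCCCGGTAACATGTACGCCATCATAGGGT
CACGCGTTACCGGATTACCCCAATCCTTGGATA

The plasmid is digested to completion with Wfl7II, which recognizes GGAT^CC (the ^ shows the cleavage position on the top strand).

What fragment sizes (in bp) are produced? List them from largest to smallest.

Wfl7II sites (GGATCC) start at positions 16, 31, 41, 56.
Wfl7II cuts after base 4 of each site, so after positions 19, 34, 44, 59.
Circular molecule, 4 cuts → 4 fragments:
  20–34 → 15 bp
  35–44 → 10 bp
  45–59 → 15 bp
  60–173 then 1–19 → 114 + 19 = 133 bp
Sorted largest to smallest: 133, 15, 15, 10 bp.

133, 15, 15, 10 bp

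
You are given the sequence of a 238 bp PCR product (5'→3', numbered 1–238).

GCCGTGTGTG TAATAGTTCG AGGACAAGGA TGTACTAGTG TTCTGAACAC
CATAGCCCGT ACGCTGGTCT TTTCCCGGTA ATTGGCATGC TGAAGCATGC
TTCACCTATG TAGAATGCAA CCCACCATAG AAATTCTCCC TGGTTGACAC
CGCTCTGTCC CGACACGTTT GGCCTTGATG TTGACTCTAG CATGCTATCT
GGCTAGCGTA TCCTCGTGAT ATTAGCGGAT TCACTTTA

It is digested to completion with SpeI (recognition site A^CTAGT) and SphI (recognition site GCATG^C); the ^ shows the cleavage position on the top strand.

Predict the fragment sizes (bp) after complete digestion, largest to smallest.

95, 55, 44, 34, 10 bp

The SpeI site (ACTAGT) starts at position 34.
SpeI cuts after the first base of each site, so after position 34.
SphI sites (GCATGC) start at positions 85, 95, 190.
SphI cuts after base 5 of each site (before the last base), so after positions 89, 99, 194.
Combined cut positions: 34, 89, 99, 194.
Linear molecule, 4 cuts → 5 fragments:
  1–34 → 34 bp
  35–89 → 55 bp
  90–99 → 10 bp
  100–194 → 95 bp
  195–238 → 44 bp
Sorted largest to smallest: 95, 55, 44, 34, 10 bp.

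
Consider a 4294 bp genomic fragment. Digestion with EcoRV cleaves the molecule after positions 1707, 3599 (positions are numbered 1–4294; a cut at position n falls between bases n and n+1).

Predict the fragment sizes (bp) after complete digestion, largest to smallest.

Linear molecule, 2 cuts → 3 fragments:
  1707 − 0 = 1707 bp
  3599 − 1707 = 1892 bp
  4294 − 3599 = 695 bp
Sorted largest to smallest: 1892, 1707, 695 bp.

1892, 1707, 695 bp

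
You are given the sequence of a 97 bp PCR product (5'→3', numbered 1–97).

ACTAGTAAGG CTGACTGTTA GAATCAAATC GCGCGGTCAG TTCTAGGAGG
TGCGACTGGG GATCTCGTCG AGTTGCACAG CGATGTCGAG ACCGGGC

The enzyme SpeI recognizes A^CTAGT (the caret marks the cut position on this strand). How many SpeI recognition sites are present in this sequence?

ACTAGT occurs starting at position 1.
SpeI cuts at 1 site.

1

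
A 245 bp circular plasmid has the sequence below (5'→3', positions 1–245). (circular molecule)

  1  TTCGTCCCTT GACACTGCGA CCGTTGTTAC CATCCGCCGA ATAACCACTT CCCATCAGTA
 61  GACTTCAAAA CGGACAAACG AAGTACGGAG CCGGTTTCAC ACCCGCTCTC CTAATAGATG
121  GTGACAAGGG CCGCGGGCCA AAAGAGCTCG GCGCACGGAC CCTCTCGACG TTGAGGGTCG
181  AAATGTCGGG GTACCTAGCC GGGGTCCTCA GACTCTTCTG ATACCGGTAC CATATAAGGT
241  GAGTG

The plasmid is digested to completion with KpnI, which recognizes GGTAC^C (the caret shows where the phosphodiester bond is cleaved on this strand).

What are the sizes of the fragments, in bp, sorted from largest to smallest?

209, 36 bp

KpnI sites (GGTACC) start at positions 190, 226.
KpnI cuts after base 5 of each site (before the last base), so after positions 194, 230.
Circular molecule, 2 cuts → 2 fragments:
  195–230 → 36 bp
  231–245 then 1–194 → 15 + 194 = 209 bp
Sorted largest to smallest: 209, 36 bp.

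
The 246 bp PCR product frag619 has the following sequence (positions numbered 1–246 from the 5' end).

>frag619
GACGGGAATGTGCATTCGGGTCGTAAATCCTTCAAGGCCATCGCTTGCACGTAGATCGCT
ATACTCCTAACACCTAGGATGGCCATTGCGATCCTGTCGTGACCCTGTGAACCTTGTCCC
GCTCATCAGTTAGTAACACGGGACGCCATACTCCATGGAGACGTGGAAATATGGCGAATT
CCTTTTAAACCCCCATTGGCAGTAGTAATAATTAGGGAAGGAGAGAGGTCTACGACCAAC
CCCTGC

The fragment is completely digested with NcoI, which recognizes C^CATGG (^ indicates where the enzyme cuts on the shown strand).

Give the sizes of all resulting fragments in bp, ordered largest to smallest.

The NcoI site (CCATGG) starts at position 153.
NcoI cuts after the first base of each site, so after position 153.
Linear molecule, 1 cut → 2 fragments:
  1–153 → 153 bp
  154–246 → 93 bp
Sorted largest to smallest: 153, 93 bp.

153, 93 bp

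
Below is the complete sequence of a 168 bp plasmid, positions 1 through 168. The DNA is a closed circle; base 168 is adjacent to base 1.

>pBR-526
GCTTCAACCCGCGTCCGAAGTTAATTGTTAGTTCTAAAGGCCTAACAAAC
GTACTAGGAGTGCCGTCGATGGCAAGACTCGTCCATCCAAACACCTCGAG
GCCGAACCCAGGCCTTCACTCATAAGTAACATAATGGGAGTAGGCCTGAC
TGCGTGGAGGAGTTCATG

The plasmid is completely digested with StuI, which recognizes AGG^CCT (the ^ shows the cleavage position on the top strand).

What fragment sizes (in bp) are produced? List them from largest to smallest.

StuI sites (AGGCCT) start at positions 38, 110, 142.
StuI cuts after base 3 of each site, so after positions 40, 112, 144.
Circular molecule, 3 cuts → 3 fragments:
  41–112 → 72 bp
  113–144 → 32 bp
  145–168 then 1–40 → 24 + 40 = 64 bp
Sorted largest to smallest: 72, 64, 32 bp.

72, 64, 32 bp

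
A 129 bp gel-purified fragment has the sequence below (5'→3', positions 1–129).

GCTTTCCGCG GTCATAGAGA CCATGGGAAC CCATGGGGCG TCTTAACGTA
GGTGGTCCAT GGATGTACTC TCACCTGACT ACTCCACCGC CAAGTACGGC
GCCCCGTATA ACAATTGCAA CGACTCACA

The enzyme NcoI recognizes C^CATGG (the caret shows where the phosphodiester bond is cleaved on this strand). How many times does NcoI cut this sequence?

3

CCATGG occurs starting at positions 21, 31, 57.
NcoI cuts at 3 sites.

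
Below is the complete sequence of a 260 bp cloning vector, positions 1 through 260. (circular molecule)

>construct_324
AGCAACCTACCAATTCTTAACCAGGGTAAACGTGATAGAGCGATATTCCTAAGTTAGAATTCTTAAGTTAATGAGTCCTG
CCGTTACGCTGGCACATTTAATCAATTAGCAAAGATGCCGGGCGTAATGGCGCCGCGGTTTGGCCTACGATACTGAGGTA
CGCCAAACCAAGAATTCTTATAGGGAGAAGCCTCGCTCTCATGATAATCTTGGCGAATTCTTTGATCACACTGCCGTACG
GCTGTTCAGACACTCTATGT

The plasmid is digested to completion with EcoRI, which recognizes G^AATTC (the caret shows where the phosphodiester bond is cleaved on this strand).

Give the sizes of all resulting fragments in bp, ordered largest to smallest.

115, 102, 43 bp

EcoRI sites (GAATTC) start at positions 57, 172, 215.
EcoRI cuts after the first base of each site, so after positions 57, 172, 215.
Circular molecule, 3 cuts → 3 fragments:
  58–172 → 115 bp
  173–215 → 43 bp
  216–260 then 1–57 → 45 + 57 = 102 bp
Sorted largest to smallest: 115, 102, 43 bp.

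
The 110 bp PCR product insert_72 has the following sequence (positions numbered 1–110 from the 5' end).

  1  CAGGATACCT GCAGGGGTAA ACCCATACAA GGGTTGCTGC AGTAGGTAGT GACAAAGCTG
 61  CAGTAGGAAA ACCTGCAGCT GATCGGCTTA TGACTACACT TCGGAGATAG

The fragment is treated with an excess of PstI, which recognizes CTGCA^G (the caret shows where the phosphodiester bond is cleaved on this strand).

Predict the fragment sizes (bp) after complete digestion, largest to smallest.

33, 28, 21, 15, 13 bp

PstI sites (CTGCAG) start at positions 9, 37, 58, 73.
PstI cuts after base 5 of each site (before the last base), so after positions 13, 41, 62, 77.
Linear molecule, 4 cuts → 5 fragments:
  1–13 → 13 bp
  14–41 → 28 bp
  42–62 → 21 bp
  63–77 → 15 bp
  78–110 → 33 bp
Sorted largest to smallest: 33, 28, 21, 15, 13 bp.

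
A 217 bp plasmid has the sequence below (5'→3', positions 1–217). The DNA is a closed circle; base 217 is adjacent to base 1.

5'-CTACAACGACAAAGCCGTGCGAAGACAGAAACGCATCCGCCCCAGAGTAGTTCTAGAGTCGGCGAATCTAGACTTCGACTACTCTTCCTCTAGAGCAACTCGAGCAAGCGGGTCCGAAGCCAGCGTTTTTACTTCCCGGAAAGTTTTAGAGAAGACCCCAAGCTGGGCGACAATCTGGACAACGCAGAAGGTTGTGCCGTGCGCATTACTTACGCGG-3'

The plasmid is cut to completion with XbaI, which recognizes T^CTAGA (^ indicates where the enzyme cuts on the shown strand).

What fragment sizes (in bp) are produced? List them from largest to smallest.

XbaI sites (TCTAGA) start at positions 52, 67, 89.
XbaI cuts after the first base of each site, so after positions 52, 67, 89.
Circular molecule, 3 cuts → 3 fragments:
  53–67 → 15 bp
  68–89 → 22 bp
  90–217 then 1–52 → 128 + 52 = 180 bp
Sorted largest to smallest: 180, 22, 15 bp.

180, 22, 15 bp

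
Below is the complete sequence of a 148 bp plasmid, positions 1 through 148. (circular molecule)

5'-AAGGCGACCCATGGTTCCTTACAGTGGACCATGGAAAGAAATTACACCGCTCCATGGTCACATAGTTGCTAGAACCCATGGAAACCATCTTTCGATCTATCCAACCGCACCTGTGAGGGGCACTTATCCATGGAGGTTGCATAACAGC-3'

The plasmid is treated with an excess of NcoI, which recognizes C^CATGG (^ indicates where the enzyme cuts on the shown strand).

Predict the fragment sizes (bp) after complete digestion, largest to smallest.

52, 29, 24, 23, 20 bp

NcoI sites (CCATGG) start at positions 9, 29, 52, 76, 128.
NcoI cuts after the first base of each site, so after positions 9, 29, 52, 76, 128.
Circular molecule, 5 cuts → 5 fragments:
  10–29 → 20 bp
  30–52 → 23 bp
  53–76 → 24 bp
  77–128 → 52 bp
  129–148 then 1–9 → 20 + 9 = 29 bp
Sorted largest to smallest: 52, 29, 24, 23, 20 bp.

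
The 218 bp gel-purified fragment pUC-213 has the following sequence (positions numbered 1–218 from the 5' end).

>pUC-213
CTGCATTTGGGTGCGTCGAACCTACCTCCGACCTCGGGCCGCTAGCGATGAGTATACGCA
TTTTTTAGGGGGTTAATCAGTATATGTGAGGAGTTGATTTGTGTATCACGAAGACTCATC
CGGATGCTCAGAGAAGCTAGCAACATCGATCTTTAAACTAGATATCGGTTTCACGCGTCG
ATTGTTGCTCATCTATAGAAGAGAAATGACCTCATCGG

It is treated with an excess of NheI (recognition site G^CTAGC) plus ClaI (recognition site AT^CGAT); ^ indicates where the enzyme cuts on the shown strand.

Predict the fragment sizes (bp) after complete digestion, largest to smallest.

95, 72, 41, 10 bp

NheI sites (GCTAGC) start at positions 41, 136.
NheI cuts after the first base of each site, so after positions 41, 136.
The ClaI site (ATCGAT) starts at position 145.
ClaI cuts after base 2 of each site, so after position 146.
Combined cut positions: 41, 136, 146.
Linear molecule, 3 cuts → 4 fragments:
  1–41 → 41 bp
  42–136 → 95 bp
  137–146 → 10 bp
  147–218 → 72 bp
Sorted largest to smallest: 95, 72, 41, 10 bp.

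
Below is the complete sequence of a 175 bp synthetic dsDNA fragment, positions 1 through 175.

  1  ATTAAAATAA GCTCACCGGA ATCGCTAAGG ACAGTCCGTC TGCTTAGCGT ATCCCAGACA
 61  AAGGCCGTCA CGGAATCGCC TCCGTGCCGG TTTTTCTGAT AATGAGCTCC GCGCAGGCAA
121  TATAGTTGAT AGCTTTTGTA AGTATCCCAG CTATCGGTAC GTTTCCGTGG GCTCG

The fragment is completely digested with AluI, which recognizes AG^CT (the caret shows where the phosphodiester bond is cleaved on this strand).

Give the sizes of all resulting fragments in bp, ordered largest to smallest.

AluI sites (AGCT) start at positions 10, 105, 131, 149.
AluI cuts after base 2 of each site, so after positions 11, 106, 132, 150.
Linear molecule, 4 cuts → 5 fragments:
  1–11 → 11 bp
  12–106 → 95 bp
  107–132 → 26 bp
  133–150 → 18 bp
  151–175 → 25 bp
Sorted largest to smallest: 95, 26, 25, 18, 11 bp.

95, 26, 25, 18, 11 bp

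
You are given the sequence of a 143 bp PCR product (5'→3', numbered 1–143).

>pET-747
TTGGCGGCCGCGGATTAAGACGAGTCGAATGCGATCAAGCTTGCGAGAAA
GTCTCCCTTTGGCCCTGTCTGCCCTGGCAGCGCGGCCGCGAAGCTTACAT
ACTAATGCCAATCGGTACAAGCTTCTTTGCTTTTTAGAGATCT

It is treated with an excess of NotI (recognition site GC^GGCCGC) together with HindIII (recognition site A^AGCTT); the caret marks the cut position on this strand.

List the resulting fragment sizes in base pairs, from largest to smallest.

NotI sites (GCGGCCGC) start at positions 4, 82.
NotI cuts after base 2 of each site, so after positions 5, 83.
HindIII sites (AAGCTT) start at positions 37, 91, 119.
HindIII cuts after the first base of each site, so after positions 37, 91, 119.
Combined cut positions: 5, 37, 83, 91, 119.
Linear molecule, 5 cuts → 6 fragments:
  1–5 → 5 bp
  6–37 → 32 bp
  38–83 → 46 bp
  84–91 → 8 bp
  92–119 → 28 bp
  120–143 → 24 bp
Sorted largest to smallest: 46, 32, 28, 24, 8, 5 bp.

46, 32, 28, 24, 8, 5 bp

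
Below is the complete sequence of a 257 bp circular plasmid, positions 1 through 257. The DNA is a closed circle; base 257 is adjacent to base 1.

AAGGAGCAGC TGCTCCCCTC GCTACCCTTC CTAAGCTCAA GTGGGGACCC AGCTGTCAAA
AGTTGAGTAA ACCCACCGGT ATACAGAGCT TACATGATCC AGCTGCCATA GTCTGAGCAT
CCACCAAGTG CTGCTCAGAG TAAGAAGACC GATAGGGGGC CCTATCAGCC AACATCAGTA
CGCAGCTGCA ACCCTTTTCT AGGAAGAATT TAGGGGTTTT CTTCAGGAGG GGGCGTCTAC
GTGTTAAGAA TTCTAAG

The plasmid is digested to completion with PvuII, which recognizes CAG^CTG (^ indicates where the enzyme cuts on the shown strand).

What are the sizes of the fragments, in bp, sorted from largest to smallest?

83, 81, 50, 43 bp

PvuII sites (CAGCTG) start at positions 7, 50, 100, 183.
PvuII cuts after base 3 of each site, so after positions 9, 52, 102, 185.
Circular molecule, 4 cuts → 4 fragments:
  10–52 → 43 bp
  53–102 → 50 bp
  103–185 → 83 bp
  186–257 then 1–9 → 72 + 9 = 81 bp
Sorted largest to smallest: 83, 81, 50, 43 bp.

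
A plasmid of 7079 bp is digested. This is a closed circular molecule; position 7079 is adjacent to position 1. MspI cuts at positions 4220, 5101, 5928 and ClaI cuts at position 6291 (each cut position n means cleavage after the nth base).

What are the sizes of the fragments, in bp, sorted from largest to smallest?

5008, 881, 827, 363 bp

Combined cut positions (sorted): 4220, 5101, 5928, 6291.
Circular molecule, 4 cuts → 4 fragments:
  5101 − 4220 = 881 bp
  5928 − 5101 = 827 bp
  6291 − 5928 = 363 bp
  wrap: 7079 − 6291 + 4220 = 5008 bp
Sorted largest to smallest: 5008, 881, 827, 363 bp.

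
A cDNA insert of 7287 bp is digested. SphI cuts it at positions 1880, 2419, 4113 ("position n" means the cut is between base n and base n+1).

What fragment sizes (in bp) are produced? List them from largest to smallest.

Linear molecule, 3 cuts → 4 fragments:
  1880 − 0 = 1880 bp
  2419 − 1880 = 539 bp
  4113 − 2419 = 1694 bp
  7287 − 4113 = 3174 bp
Sorted largest to smallest: 3174, 1880, 1694, 539 bp.

3174, 1880, 1694, 539 bp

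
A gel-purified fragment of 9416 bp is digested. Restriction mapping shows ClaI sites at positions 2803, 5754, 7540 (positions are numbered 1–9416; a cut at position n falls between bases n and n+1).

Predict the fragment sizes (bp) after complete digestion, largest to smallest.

Linear molecule, 3 cuts → 4 fragments:
  2803 − 0 = 2803 bp
  5754 − 2803 = 2951 bp
  7540 − 5754 = 1786 bp
  9416 − 7540 = 1876 bp
Sorted largest to smallest: 2951, 2803, 1876, 1786 bp.

2951, 2803, 1876, 1786 bp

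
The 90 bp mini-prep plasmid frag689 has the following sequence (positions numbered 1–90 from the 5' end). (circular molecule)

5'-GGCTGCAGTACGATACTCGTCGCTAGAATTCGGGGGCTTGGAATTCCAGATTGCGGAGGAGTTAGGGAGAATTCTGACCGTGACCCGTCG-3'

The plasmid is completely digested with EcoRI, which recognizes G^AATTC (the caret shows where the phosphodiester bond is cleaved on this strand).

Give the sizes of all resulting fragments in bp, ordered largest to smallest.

47, 28, 15 bp

EcoRI sites (GAATTC) start at positions 26, 41, 69.
EcoRI cuts after the first base of each site, so after positions 26, 41, 69.
Circular molecule, 3 cuts → 3 fragments:
  27–41 → 15 bp
  42–69 → 28 bp
  70–90 then 1–26 → 21 + 26 = 47 bp
Sorted largest to smallest: 47, 28, 15 bp.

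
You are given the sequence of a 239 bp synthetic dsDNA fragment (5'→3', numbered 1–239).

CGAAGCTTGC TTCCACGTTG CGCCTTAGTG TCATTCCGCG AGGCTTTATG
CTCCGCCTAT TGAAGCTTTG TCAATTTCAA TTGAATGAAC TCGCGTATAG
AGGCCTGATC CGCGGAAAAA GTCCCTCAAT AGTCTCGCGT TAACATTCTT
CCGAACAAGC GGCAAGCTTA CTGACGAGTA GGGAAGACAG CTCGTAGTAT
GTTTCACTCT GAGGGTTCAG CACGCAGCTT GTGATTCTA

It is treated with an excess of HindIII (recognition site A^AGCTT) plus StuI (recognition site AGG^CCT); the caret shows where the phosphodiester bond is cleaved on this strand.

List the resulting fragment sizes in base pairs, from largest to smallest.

HindIII sites (AAGCTT) start at positions 3, 63, 164.
HindIII cuts after the first base of each site, so after positions 3, 63, 164.
The StuI site (AGGCCT) starts at position 101.
StuI cuts after base 3 of each site, so after position 103.
Combined cut positions: 3, 63, 103, 164.
Linear molecule, 4 cuts → 5 fragments:
  1–3 → 3 bp
  4–63 → 60 bp
  64–103 → 40 bp
  104–164 → 61 bp
  165–239 → 75 bp
Sorted largest to smallest: 75, 61, 60, 40, 3 bp.

75, 61, 60, 40, 3 bp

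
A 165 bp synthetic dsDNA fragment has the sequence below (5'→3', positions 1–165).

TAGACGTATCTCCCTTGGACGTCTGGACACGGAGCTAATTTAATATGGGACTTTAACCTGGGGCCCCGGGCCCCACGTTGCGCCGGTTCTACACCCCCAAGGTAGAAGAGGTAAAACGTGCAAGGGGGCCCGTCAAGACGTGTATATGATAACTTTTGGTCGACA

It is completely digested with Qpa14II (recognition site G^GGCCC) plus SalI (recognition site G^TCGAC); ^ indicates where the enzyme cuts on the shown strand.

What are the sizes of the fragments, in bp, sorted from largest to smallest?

Qpa14II sites (GGGCCC) start at positions 61, 68, 126.
Qpa14II cuts after the first base of each site, so after positions 61, 68, 126.
The SalI site (GTCGAC) starts at position 159.
SalI cuts after the first base of each site, so after position 159.
Combined cut positions: 61, 68, 126, 159.
Linear molecule, 4 cuts → 5 fragments:
  1–61 → 61 bp
  62–68 → 7 bp
  69–126 → 58 bp
  127–159 → 33 bp
  160–165 → 6 bp
Sorted largest to smallest: 61, 58, 33, 7, 6 bp.

61, 58, 33, 7, 6 bp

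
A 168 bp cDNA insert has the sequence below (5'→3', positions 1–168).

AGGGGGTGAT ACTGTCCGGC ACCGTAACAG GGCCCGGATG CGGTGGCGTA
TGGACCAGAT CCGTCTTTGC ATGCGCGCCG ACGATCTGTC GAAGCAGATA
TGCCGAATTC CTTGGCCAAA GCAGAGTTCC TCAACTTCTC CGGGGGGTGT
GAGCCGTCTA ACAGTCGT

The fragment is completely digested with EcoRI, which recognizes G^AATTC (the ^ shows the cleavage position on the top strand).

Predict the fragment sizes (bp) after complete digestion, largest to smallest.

105, 63 bp

The EcoRI site (GAATTC) starts at position 105.
EcoRI cuts after the first base of each site, so after position 105.
Linear molecule, 1 cut → 2 fragments:
  1–105 → 105 bp
  106–168 → 63 bp
Sorted largest to smallest: 105, 63 bp.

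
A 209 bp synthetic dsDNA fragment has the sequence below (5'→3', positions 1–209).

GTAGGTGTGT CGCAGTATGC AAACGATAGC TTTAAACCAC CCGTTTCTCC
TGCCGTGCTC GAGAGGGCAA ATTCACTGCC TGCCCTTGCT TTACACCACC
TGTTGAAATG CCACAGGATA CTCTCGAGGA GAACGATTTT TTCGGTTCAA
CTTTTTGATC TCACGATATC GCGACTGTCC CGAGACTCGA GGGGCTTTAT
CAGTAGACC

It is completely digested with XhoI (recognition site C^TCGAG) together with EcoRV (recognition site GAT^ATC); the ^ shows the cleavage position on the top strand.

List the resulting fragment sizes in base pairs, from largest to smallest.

65, 58, 44, 23, 19 bp

XhoI sites (CTCGAG) start at positions 58, 123, 186.
XhoI cuts after the first base of each site, so after positions 58, 123, 186.
The EcoRV site (GATATC) starts at position 165.
EcoRV cuts after base 3 of each site, so after position 167.
Combined cut positions: 58, 123, 167, 186.
Linear molecule, 4 cuts → 5 fragments:
  1–58 → 58 bp
  59–123 → 65 bp
  124–167 → 44 bp
  168–186 → 19 bp
  187–209 → 23 bp
Sorted largest to smallest: 65, 58, 44, 23, 19 bp.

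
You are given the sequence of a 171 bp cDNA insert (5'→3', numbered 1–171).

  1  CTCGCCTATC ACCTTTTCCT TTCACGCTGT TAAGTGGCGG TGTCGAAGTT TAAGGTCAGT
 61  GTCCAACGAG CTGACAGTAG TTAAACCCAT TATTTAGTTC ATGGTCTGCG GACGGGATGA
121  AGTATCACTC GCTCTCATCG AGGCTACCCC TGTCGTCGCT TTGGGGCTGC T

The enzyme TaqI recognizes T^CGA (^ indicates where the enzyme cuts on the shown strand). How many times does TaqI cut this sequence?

2

TCGA occurs starting at positions 43, 138.
TaqI cuts at 2 sites.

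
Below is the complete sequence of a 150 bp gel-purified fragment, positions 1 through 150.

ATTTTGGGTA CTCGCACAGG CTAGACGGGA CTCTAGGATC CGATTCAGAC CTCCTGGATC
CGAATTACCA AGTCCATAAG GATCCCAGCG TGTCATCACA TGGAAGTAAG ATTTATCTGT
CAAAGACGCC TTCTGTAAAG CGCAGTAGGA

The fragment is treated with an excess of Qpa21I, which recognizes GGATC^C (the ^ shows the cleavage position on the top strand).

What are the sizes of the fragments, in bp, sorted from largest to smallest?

Qpa21I sites (GGATCC) start at positions 36, 56, 80.
Qpa21I cuts after base 5 of each site (before the last base), so after positions 40, 60, 84.
Linear molecule, 3 cuts → 4 fragments:
  1–40 → 40 bp
  41–60 → 20 bp
  61–84 → 24 bp
  85–150 → 66 bp
Sorted largest to smallest: 66, 40, 24, 20 bp.

66, 40, 24, 20 bp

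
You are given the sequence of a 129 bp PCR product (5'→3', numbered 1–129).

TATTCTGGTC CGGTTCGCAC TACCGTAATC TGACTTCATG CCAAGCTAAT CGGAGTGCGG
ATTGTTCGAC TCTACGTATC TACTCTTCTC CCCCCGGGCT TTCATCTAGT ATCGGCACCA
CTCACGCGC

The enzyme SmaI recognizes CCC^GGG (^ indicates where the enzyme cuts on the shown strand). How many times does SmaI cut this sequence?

CCCGGG occurs starting at position 93.
SmaI cuts at 1 site.

1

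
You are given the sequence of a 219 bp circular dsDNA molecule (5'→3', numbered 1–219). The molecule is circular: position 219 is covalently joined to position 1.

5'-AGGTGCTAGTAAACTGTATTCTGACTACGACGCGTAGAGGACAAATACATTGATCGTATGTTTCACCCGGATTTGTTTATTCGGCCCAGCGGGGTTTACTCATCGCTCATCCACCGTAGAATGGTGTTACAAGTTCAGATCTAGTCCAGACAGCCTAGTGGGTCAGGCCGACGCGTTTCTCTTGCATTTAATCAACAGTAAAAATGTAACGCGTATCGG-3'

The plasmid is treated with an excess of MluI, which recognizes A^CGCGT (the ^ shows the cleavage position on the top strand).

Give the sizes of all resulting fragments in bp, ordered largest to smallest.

MluI sites (ACGCGT) start at positions 30, 171, 209.
MluI cuts after the first base of each site, so after positions 30, 171, 209.
Circular molecule, 3 cuts → 3 fragments:
  31–171 → 141 bp
  172–209 → 38 bp
  210–219 then 1–30 → 10 + 30 = 40 bp
Sorted largest to smallest: 141, 40, 38 bp.

141, 40, 38 bp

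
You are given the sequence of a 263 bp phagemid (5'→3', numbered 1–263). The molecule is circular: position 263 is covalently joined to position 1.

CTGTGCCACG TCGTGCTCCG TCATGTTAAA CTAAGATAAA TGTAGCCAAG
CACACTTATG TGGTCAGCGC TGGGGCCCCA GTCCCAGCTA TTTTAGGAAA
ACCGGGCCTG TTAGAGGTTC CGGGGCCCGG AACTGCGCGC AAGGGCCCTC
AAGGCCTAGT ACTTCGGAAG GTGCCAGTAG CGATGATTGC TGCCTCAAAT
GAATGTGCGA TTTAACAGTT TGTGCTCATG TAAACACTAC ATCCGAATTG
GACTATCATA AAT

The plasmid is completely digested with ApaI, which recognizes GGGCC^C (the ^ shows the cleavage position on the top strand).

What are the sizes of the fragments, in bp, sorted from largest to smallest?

ApaI sites (GGGCCC) start at positions 73, 123, 143.
ApaI cuts after base 5 of each site (before the last base), so after positions 77, 127, 147.
Circular molecule, 3 cuts → 3 fragments:
  78–127 → 50 bp
  128–147 → 20 bp
  148–263 then 1–77 → 116 + 77 = 193 bp
Sorted largest to smallest: 193, 50, 20 bp.

193, 50, 20 bp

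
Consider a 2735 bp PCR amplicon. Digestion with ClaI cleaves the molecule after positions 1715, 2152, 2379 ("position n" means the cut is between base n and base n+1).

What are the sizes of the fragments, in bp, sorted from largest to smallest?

1715, 437, 356, 227 bp

Linear molecule, 3 cuts → 4 fragments:
  1715 − 0 = 1715 bp
  2152 − 1715 = 437 bp
  2379 − 2152 = 227 bp
  2735 − 2379 = 356 bp
Sorted largest to smallest: 1715, 437, 356, 227 bp.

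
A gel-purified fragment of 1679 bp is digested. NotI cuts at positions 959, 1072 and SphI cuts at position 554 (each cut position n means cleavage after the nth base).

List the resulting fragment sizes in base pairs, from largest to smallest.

Combined cut positions (sorted): 554, 959, 1072.
Linear molecule, 3 cuts → 4 fragments:
  554 − 0 = 554 bp
  959 − 554 = 405 bp
  1072 − 959 = 113 bp
  1679 − 1072 = 607 bp
Sorted largest to smallest: 607, 554, 405, 113 bp.

607, 554, 405, 113 bp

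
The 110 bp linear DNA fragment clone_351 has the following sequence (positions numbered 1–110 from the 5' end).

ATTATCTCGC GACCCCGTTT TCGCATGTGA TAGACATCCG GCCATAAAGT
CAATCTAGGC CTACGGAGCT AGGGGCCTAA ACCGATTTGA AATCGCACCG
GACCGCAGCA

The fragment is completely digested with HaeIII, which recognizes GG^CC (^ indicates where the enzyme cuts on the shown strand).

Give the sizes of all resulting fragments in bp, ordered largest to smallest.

HaeIII sites (GGCC) start at positions 40, 58, 74.
HaeIII cuts after base 2 of each site, so after positions 41, 59, 75.
Linear molecule, 3 cuts → 4 fragments:
  1–41 → 41 bp
  42–59 → 18 bp
  60–75 → 16 bp
  76–110 → 35 bp
Sorted largest to smallest: 41, 35, 18, 16 bp.

41, 35, 18, 16 bp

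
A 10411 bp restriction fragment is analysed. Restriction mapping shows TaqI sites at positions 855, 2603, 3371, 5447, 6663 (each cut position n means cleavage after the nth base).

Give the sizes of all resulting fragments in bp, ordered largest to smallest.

Linear molecule, 5 cuts → 6 fragments:
  855 − 0 = 855 bp
  2603 − 855 = 1748 bp
  3371 − 2603 = 768 bp
  5447 − 3371 = 2076 bp
  6663 − 5447 = 1216 bp
  10411 − 6663 = 3748 bp
Sorted largest to smallest: 3748, 2076, 1748, 1216, 855, 768 bp.

3748, 2076, 1748, 1216, 855, 768 bp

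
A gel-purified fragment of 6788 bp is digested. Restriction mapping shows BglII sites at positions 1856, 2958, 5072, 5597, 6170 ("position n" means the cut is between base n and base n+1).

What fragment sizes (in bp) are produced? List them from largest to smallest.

2114, 1856, 1102, 618, 573, 525 bp

Linear molecule, 5 cuts → 6 fragments:
  1856 − 0 = 1856 bp
  2958 − 1856 = 1102 bp
  5072 − 2958 = 2114 bp
  5597 − 5072 = 525 bp
  6170 − 5597 = 573 bp
  6788 − 6170 = 618 bp
Sorted largest to smallest: 2114, 1856, 1102, 618, 573, 525 bp.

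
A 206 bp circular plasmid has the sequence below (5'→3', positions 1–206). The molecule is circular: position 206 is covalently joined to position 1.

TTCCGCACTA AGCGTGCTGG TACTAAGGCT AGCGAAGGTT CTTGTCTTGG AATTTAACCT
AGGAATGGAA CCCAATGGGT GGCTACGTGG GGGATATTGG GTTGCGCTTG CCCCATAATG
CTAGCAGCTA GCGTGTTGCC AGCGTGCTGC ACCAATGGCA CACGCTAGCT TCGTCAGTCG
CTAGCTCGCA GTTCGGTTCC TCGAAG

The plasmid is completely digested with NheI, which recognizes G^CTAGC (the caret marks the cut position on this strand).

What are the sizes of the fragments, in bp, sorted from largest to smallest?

92, 54, 37, 16, 7 bp

NheI sites (GCTAGC) start at positions 28, 120, 127, 164, 180.
NheI cuts after the first base of each site, so after positions 28, 120, 127, 164, 180.
Circular molecule, 5 cuts → 5 fragments:
  29–120 → 92 bp
  121–127 → 7 bp
  128–164 → 37 bp
  165–180 → 16 bp
  181–206 then 1–28 → 26 + 28 = 54 bp
Sorted largest to smallest: 92, 54, 37, 16, 7 bp.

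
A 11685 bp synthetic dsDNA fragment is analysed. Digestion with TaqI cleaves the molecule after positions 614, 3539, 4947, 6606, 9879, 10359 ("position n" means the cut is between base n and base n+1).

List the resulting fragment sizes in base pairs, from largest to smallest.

3273, 2925, 1659, 1408, 1326, 614, 480 bp

Linear molecule, 6 cuts → 7 fragments:
  614 − 0 = 614 bp
  3539 − 614 = 2925 bp
  4947 − 3539 = 1408 bp
  6606 − 4947 = 1659 bp
  9879 − 6606 = 3273 bp
  10359 − 9879 = 480 bp
  11685 − 10359 = 1326 bp
Sorted largest to smallest: 3273, 2925, 1659, 1408, 1326, 614, 480 bp.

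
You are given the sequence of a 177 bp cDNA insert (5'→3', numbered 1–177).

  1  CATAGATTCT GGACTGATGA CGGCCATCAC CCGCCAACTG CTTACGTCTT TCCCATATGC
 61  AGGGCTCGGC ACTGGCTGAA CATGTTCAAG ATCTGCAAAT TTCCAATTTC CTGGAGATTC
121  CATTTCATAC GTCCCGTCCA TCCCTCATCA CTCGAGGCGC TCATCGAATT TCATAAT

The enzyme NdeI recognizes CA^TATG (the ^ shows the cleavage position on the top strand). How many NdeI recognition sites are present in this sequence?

CATATG occurs starting at position 54.
NdeI cuts at 1 site.

1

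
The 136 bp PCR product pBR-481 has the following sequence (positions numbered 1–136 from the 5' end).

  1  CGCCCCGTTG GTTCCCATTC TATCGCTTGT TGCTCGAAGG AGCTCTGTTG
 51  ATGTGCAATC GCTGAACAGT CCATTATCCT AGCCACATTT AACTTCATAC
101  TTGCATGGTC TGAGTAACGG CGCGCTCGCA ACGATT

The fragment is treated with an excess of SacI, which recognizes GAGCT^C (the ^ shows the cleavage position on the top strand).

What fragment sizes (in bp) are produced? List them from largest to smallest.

The SacI site (GAGCTC) starts at position 40.
SacI cuts after base 5 of each site (before the last base), so after position 44.
Linear molecule, 1 cut → 2 fragments:
  1–44 → 44 bp
  45–136 → 92 bp
Sorted largest to smallest: 92, 44 bp.

92, 44 bp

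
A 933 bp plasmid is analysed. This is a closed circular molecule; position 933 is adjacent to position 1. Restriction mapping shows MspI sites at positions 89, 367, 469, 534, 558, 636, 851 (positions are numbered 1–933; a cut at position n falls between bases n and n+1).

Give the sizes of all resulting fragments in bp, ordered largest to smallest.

Circular molecule, 7 cuts → 7 fragments:
  367 − 89 = 278 bp
  469 − 367 = 102 bp
  534 − 469 = 65 bp
  558 − 534 = 24 bp
  636 − 558 = 78 bp
  851 − 636 = 215 bp
  wrap: 933 − 851 + 89 = 171 bp
Sorted largest to smallest: 278, 215, 171, 102, 78, 65, 24 bp.

278, 215, 171, 102, 78, 65, 24 bp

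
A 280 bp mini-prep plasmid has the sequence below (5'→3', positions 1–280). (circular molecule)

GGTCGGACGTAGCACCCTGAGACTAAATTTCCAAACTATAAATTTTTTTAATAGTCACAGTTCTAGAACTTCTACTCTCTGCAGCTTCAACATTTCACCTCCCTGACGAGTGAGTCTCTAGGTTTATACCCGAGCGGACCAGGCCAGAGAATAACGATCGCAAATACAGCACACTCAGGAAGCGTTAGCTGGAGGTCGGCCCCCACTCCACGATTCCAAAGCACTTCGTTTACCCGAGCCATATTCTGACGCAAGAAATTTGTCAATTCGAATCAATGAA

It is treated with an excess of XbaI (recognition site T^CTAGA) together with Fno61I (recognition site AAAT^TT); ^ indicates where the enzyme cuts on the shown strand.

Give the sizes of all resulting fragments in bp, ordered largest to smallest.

197, 49, 19, 15 bp

The XbaI site (TCTAGA) starts at position 62.
XbaI cuts after the first base of each site, so after position 62.
Fno61I sites (AAATTT) start at positions 25, 40, 256.
Fno61I cuts after base 4 of each site, so after positions 28, 43, 259.
Combined cut positions: 28, 43, 62, 259.
Circular molecule, 4 cuts → 4 fragments:
  29–43 → 15 bp
  44–62 → 19 bp
  63–259 → 197 bp
  260–280 then 1–28 → 21 + 28 = 49 bp
Sorted largest to smallest: 197, 49, 19, 15 bp.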